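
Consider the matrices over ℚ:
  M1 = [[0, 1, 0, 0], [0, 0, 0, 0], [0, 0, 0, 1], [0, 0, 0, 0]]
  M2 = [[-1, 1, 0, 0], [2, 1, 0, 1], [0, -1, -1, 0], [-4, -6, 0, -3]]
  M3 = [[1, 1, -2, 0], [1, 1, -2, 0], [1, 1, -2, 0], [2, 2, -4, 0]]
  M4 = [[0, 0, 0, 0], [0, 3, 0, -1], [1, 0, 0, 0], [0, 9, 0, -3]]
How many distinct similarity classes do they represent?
3 classes: {M1, M4}, {M2}, {M3}

Characteristic polynomials: χ_{M1} = x^4, χ_{M2} = (x + 1)^4, χ_{M3} = x^4, χ_{M4} = x^4.

{M1, M4}: invariant factors x^2, x^2.

{M2}: invariant factors x + 1, (x + 1)^3.

{M3}: invariant factors x, x, x^2.

Matrices are similar if and only if their invariant-factor lists agree; the partition into similarity classes is {M1, M4}, {M2}, {M3}.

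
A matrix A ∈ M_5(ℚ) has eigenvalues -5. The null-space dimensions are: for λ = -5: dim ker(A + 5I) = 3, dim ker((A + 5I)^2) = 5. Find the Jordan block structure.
λ = -5: successive nullity increments [3, 2] count blocks of size ≥ k; block sizes are [2, 2, 1].

Jordan blocks: (-5, 2), (-5, 2), (-5, 1)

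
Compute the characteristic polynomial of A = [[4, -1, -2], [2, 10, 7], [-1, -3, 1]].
χ_A(x) = (x - 5)^3

xI - A = [[x - 4, 1, 2], [-2, x - 10, -7], [1, 3, x - 1]].

Expanding det(xI - A) along the first row:
det(xI - A) = + (x - 4)·det([[x - 10, -7], [3, x - 1]]) - (1)·det([[-2, -7], [1, x - 1]]) + (2)·det([[-2, x - 10], [1, 3]]).

Evaluating gives χ_A(x) = x^3 - 15x^2 + 75x - 125 = (x - 5)^3.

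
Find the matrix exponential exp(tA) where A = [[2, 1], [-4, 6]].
e^{tA} = [[(1 - 2*t)*e^{4*t}, t*e^{4*t}], [-4*t*e^{4*t}, (2*t + 1)*e^{4*t}]]

A has Jordan form J = [[4, 1], [0, 4]] with A = PJP^{-1}, so e^{tA} = P e^{tJ} P^{-1}.

For a Jordan block J_k(λ), e^{tJ_k(λ)} = e^{λt} · (I + tN + t^2 N^2/2! + ... + t^{k-1} N^{k-1}/(k-1)!) where N is the nilpotent superdiagonal part.

Assembling the blocks and conjugating back gives the entries of e^{tA} as shown above.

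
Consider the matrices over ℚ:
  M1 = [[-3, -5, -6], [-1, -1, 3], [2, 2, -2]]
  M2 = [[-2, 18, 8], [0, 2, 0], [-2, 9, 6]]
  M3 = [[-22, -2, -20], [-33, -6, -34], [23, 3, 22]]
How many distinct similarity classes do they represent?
2 classes: {M1, M3}, {M2}

Characteristic polynomials: χ_{M1} = (x + 2)^3, χ_{M2} = (x - 2)^3, χ_{M3} = (x + 2)^3.

{M1, M3}: invariant factors (x + 2)^3.

{M2}: invariant factors x - 2, (x - 2)^2.

Matrices are similar if and only if their invariant-factor lists agree; the partition into similarity classes is {M1, M3}, {M2}.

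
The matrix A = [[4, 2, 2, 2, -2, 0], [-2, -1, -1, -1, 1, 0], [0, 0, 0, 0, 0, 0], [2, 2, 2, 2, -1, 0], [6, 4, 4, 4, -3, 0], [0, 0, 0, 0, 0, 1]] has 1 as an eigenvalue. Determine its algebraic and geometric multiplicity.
algebraic multiplicity 3, geometric multiplicity 3

The characteristic polynomial is x^3(x - 1)^3, so the factor x - 1 appears with exponent 3: the algebraic multiplicity is 3.

rank(A - I) = 3, so the eigenspace has dimension 6 - 3 = 3: the geometric multiplicity is 3.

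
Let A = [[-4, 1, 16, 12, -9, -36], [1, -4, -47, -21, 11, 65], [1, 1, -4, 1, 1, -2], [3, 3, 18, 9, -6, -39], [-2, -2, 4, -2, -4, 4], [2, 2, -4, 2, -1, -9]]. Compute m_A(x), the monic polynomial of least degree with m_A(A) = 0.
m_A(x) = (x - 6)(x + 2)(x + 5)^2

The characteristic polynomial factors as (x - 6)(x + 2)(x + 5)^4. The minimal polynomial is ∏(x - λ)^{k_λ} where k_λ is the size of the largest Jordan block at λ.

For λ = -5: rank(A + 5I) = 4, and the largest Jordan block has size 2 (the smallest k with rank((A + 5I)^k) = rank((A + 5I)^(k+1))).
For λ = -2: rank(A + 2I) = 5, and the largest Jordan block has size 1 (the smallest k with rank((A + 2I)^k) = rank((A + 2I)^(k+1))).
For λ = 6: rank(A - 6I) = 5, and the largest Jordan block has size 1 (the smallest k with rank((A - 6I)^k) = rank((A - 6I)^(k+1))).

So m_A(x) = (x - 6)(x + 2)(x + 5)^2.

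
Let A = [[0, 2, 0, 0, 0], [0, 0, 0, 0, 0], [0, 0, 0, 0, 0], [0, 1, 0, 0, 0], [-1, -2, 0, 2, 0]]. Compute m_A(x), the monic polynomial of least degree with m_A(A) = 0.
m_A(x) = x^2

The characteristic polynomial factors as x^5. The minimal polynomial is ∏(x - λ)^{k_λ} where k_λ is the size of the largest Jordan block at λ.

For λ = 0: rank(A) = 2, and the largest Jordan block has size 2 (the smallest k with rank(A^k) = rank(A^(k+1))).

So m_A(x) = x^2.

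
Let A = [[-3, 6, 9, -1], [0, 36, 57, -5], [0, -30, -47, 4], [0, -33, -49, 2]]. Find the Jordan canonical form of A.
J = [[-3, 1, 0, 0], [0, -3, 1, 0], [0, 0, -3, 0], [0, 0, 0, -3]]

The characteristic polynomial is det(xI - A) = (x + 3)^4, so the eigenvalues are -3 (algebraic multiplicity 4).

For λ = -3: rank(A + 3I) = 2, rank((A + 3I)^2) = 1, rank((A + 3I)^3) = 0. The eigenspace has dimension 4 - 2 = 2, so there are 2 Jordan blocks; the rank sequence gives block sizes [3, 1].

Assembling the blocks gives the Jordan form J above.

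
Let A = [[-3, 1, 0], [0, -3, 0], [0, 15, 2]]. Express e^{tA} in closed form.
e^{tA} = [[e^{-3*t}, t*e^{-3*t}, 0], [0, e^{-3*t}, 0], [0, (3*e^{5*t} - 3)*e^{-3*t}, e^{2*t}]]

A has Jordan form J = [[-3, 1, 0], [0, -3, 0], [0, 0, 2]] with A = PJP^{-1}, so e^{tA} = P e^{tJ} P^{-1}.

For a Jordan block J_k(λ), e^{tJ_k(λ)} = e^{λt} · (I + tN + t^2 N^2/2! + ... + t^{k-1} N^{k-1}/(k-1)!) where N is the nilpotent superdiagonal part.

Assembling the blocks and conjugating back gives the entries of e^{tA} as shown above.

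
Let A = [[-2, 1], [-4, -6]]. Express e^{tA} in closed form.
A has Jordan form J = [[-4, 1], [0, -4]] with A = PJP^{-1}, so e^{tA} = P e^{tJ} P^{-1}.

For a Jordan block J_k(λ), e^{tJ_k(λ)} = e^{λt} · (I + tN + t^2 N^2/2! + ... + t^{k-1} N^{k-1}/(k-1)!) where N is the nilpotent superdiagonal part.

Assembling the blocks and conjugating back gives the entries of e^{tA} as shown above.

e^{tA} = [[(2*t + 1)*e^{-4*t}, t*e^{-4*t}], [-4*t*e^{-4*t}, (1 - 2*t)*e^{-4*t}]]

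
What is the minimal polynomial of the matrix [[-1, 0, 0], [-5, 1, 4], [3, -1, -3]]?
m_A(x) = (x + 1)^3

The characteristic polynomial factors as (x + 1)^3. The minimal polynomial is ∏(x - λ)^{k_λ} where k_λ is the size of the largest Jordan block at λ.

For λ = -1: rank(A + I) = 2, and the largest Jordan block has size 3 (the smallest k with rank((A + I)^k) = rank((A + I)^(k+1))).

So m_A(x) = (x + 1)^3.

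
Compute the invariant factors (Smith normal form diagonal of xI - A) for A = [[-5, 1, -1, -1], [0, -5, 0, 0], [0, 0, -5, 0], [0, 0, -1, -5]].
The Jordan structure of A has elementary divisors (x + 5)^3, (x + 5). Arranging the block sizes at each eigenvalue in decreasing order and taking row products gives the invariant factors.

Invariant factors (smallest first, each dividing the next): x + 5, (x + 5)^3.

Check: the last factor (x + 5)^3 is the minimal polynomial, and the product (x + 5)^4 is the characteristic polynomial.

x + 5, (x + 5)^3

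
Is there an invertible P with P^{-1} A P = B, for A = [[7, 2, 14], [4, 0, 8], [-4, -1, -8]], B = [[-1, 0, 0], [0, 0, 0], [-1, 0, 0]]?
No.

Both have characteristic polynomial x^2(x + 1), but the minimal polynomial of A is x^2(x + 1) while the minimal polynomial of B is x(x + 1). The minimal polynomial is a similarity invariant, so A and B are not similar.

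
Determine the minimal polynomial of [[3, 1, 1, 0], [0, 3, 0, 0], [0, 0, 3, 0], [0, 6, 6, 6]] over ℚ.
m_A(x) = (x - 6)(x - 3)^2

The characteristic polynomial factors as (x - 6)(x - 3)^3. The minimal polynomial is ∏(x - λ)^{k_λ} where k_λ is the size of the largest Jordan block at λ.

For λ = 3: rank(A - 3I) = 2, and the largest Jordan block has size 2 (the smallest k with rank((A - 3I)^k) = rank((A - 3I)^(k+1))).
For λ = 6: rank(A - 6I) = 3, and the largest Jordan block has size 1 (the smallest k with rank((A - 6I)^k) = rank((A - 6I)^(k+1))).

So m_A(x) = (x - 6)(x - 3)^2.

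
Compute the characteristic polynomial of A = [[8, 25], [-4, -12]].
xI - A = [[x - 8, -25], [4, x + 12]].

Expanding det(xI - A) along the first row:
det(xI - A) = + (x - 8)·det([[x + 12]]) - (-25)·det([[4]]).

Evaluating gives χ_A(x) = x^2 + 4x + 4 = (x + 2)^2.

χ_A(x) = (x + 2)^2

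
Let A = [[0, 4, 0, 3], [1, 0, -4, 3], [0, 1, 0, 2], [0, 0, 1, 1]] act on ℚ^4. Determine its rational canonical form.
The invariant factors of A (the non-unit diagonal entries of the Smith normal form of xI - A over ℚ[x]) are (x - 1)(x^3 - 2x - 5), each dividing the next. The characteristic polynomial is their product, (x - 1)(x^3 - 2x - 5).

The rational canonical form is the block-diagonal matrix of companion matrices C(f_i):
R = [[0, 0, 0, -5], [1, 0, 0, 3], [0, 1, 0, 2], [0, 0, 1, 1]].

Note the characteristic polynomial does not split into linear factors over ℚ, so A has no Jordan form over ℚ; the rational canonical form exists over any field.

R = [[0, 0, 0, -5], [1, 0, 0, 3], [0, 1, 0, 2], [0, 0, 1, 1]]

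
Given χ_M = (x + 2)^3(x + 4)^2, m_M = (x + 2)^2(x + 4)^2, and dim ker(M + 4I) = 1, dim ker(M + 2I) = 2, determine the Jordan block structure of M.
λ = -4: algebraic multiplicity 2 (exponent in χ_M), largest block size 2 (exponent in m_M), 1 block (geometric multiplicity). This forces block sizes [2].
λ = -2: algebraic multiplicity 3 (exponent in χ_M), largest block size 2 (exponent in m_M), 2 blocks (geometric multiplicity). These force block sizes [2, 1].

Jordan blocks: (-4, 2), (-2, 2), (-2, 1)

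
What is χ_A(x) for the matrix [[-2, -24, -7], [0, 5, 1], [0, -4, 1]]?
χ_A(x) = (x - 3)^2(x + 2)

xI - A = [[x + 2, 24, 7], [0, x - 5, -1], [0, 4, x - 1]].

Expanding det(xI - A) along the first row:
det(xI - A) = + (x + 2)·det([[x - 5, -1], [4, x - 1]]) - (24)·det([[0, -1], [0, x - 1]]) + (7)·det([[0, x - 5], [0, 4]]).

Evaluating gives χ_A(x) = x^3 - 4x^2 - 3x + 18 = (x - 3)^2(x + 2).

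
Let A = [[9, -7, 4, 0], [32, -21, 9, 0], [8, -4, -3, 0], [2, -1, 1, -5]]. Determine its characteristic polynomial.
χ_A(x) = (x + 5)^4

xI - A = [[x - 9, 7, -4, 0], [-32, x + 21, -9, 0], [-8, 4, x + 3, 0], [-2, 1, -1, x + 5]].

Expanding det(xI - A) along the first row:
det(xI - A) = + (x - 9)·det([[x + 21, -9, 0], [4, x + 3, 0], [1, -1, x + 5]]) - (7)·det([[-32, -9, 0], [-8, x + 3, 0], [-2, -1, x + 5]]) + (-4)·det([[-32, x + 21, 0], [-8, 4, 0], [-2, 1, x + 5]]) - (0)·det([[-32, x + 21, -9], [-8, 4, x + 3], [-2, 1, -1]]).

Evaluating gives χ_A(x) = x^4 + 20x^3 + 150x^2 + 500x + 625 = (x + 5)^4.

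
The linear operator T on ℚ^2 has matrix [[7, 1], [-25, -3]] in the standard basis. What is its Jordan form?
The characteristic polynomial is det(xI - A) = (x - 2)^2, so the eigenvalues are 2 (algebraic multiplicity 2).

For λ = 2: rank(A - 2I) = 1, rank((A - 2I)^2) = 0. The eigenspace has dimension 2 - 1 = 1, so there is 1 Jordan block; the rank sequence gives block sizes [2].

Assembling the blocks gives the Jordan form J above.

J = [[2, 1], [0, 2]]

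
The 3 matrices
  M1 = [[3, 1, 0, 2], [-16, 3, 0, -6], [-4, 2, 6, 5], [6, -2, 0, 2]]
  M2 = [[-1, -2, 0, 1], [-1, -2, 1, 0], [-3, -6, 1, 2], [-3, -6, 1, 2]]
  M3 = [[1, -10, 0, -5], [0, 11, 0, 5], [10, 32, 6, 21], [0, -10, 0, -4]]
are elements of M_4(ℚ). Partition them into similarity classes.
3 classes: {M1}, {M2}, {M3}

Characteristic polynomials: χ_{M1} = (x - 6)^2(x - 1)^2, χ_{M2} = x^4, χ_{M3} = (x - 6)^2(x - 1)^2.

{M1}: invariant factors (x - 6)^2(x - 1)^2.

{M2}: invariant factors x, x^3.

{M3}: invariant factors x - 1, (x - 6)^2(x - 1).

Matrices are similar if and only if their invariant-factor lists agree; the partition into similarity classes is {M1}, {M2}, {M3}.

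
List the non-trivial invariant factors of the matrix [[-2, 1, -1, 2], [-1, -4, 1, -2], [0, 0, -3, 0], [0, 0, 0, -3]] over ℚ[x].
x + 3, x + 3, (x + 3)^2

The Jordan structure of A has elementary divisors (x + 3)^2, (x + 3), (x + 3). Arranging the block sizes at each eigenvalue in decreasing order and taking row products gives the invariant factors.

Invariant factors (smallest first, each dividing the next): x + 3, x + 3, (x + 3)^2.

Check: the last factor (x + 3)^2 is the minimal polynomial, and the product (x + 3)^4 is the characteristic polynomial.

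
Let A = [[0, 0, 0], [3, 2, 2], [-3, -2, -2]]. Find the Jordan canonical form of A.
The characteristic polynomial is det(xI - A) = x^3, so the eigenvalues are 0 (algebraic multiplicity 3).

For λ = 0: rank(A) = 1, rank(A^2) = 0. The eigenspace has dimension 3 - 1 = 2, so there are 2 Jordan blocks; the rank sequence gives block sizes [2, 1].

Assembling the blocks gives the Jordan form J above.

J = [[0, 1, 0], [0, 0, 0], [0, 0, 0]]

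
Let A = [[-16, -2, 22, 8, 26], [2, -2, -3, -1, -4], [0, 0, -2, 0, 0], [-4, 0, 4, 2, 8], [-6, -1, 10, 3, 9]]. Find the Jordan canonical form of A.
The characteristic polynomial is det(xI - A) = x(x + 2)^3(x + 3), so the eigenvalues are -3 (algebraic multiplicity 1), -2 (algebraic multiplicity 3), 0 (algebraic multiplicity 1).

For λ = -3: algebraic multiplicity 1 gives one 1×1 block.

For λ = -2: rank(A + 2I) = 3, rank((A + 2I)^2) = 2. The eigenspace has dimension 5 - 3 = 2, so there are 2 Jordan blocks; the rank sequence gives block sizes [2, 1].

For λ = 0: algebraic multiplicity 1 gives one 1×1 block.

Assembling the blocks gives the Jordan form J above.

J = [[-3, 0, 0, 0, 0], [0, -2, 1, 0, 0], [0, 0, -2, 0, 0], [0, 0, 0, -2, 0], [0, 0, 0, 0, 0]]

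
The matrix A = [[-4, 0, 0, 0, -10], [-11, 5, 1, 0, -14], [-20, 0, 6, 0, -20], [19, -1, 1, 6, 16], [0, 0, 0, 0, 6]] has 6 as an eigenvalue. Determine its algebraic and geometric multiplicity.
algebraic multiplicity 3, geometric multiplicity 3

The characteristic polynomial is (x - 6)^3(x - 5)(x + 4), so the factor x - 6 appears with exponent 3: the algebraic multiplicity is 3.

rank(A - 6I) = 2, so the eigenspace has dimension 5 - 2 = 3: the geometric multiplicity is 3.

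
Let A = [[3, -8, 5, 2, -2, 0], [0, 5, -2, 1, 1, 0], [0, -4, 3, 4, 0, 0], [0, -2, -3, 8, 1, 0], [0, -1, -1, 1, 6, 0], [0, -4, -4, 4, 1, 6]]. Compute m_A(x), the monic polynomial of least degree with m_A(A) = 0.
The characteristic polynomial factors as (x - 6)^3(x - 5)^2(x - 3). The minimal polynomial is ∏(x - λ)^{k_λ} where k_λ is the size of the largest Jordan block at λ.

For λ = 3: rank(A - 3I) = 5, and the largest Jordan block has size 1 (the smallest k with rank((A - 3I)^k) = rank((A - 3I)^(k+1))).
For λ = 5: rank(A - 5I) = 5, and the largest Jordan block has size 2 (the smallest k with rank((A - 5I)^k) = rank((A - 5I)^(k+1))).
For λ = 6: rank(A - 6I) = 4, and the largest Jordan block has size 2 (the smallest k with rank((A - 6I)^k) = rank((A - 6I)^(k+1))).

So m_A(x) = (x - 6)^2(x - 5)^2(x - 3).

m_A(x) = (x - 6)^2(x - 5)^2(x - 3)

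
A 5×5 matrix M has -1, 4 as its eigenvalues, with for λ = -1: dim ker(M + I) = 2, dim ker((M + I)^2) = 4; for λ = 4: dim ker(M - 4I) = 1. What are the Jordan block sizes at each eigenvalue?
λ = -1: successive nullity increments [2, 2] count blocks of size ≥ k; block sizes are [2, 2].
λ = 4: successive nullity increments [1] count blocks of size ≥ k; block sizes are [1].

Jordan blocks: (-1, 2), (-1, 2), (4, 1)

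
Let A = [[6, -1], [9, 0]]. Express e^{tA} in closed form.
e^{tA} = [[(3*t + 1)*e^{3*t}, -t*e^{3*t}], [9*t*e^{3*t}, (1 - 3*t)*e^{3*t}]]

A has Jordan form J = [[3, 1], [0, 3]] with A = PJP^{-1}, so e^{tA} = P e^{tJ} P^{-1}.

For a Jordan block J_k(λ), e^{tJ_k(λ)} = e^{λt} · (I + tN + t^2 N^2/2! + ... + t^{k-1} N^{k-1}/(k-1)!) where N is the nilpotent superdiagonal part.

Assembling the blocks and conjugating back gives the entries of e^{tA} as shown above.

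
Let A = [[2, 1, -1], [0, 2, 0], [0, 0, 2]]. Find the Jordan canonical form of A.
The characteristic polynomial is det(xI - A) = (x - 2)^3, so the eigenvalues are 2 (algebraic multiplicity 3).

For λ = 2: rank(A - 2I) = 1, rank((A - 2I)^2) = 0. The eigenspace has dimension 3 - 1 = 2, so there are 2 Jordan blocks; the rank sequence gives block sizes [2, 1].

Assembling the blocks gives the Jordan form J above.

J = [[2, 1, 0], [0, 2, 0], [0, 0, 2]]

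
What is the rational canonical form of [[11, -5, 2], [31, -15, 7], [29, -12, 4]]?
The invariant factors of A (the non-unit diagonal entries of the Smith normal form of xI - A over ℚ[x]) are x^3 + 5, each dividing the next. The characteristic polynomial is their product, x^3 + 5.

The rational canonical form is the block-diagonal matrix of companion matrices C(f_i):
R = [[0, 0, -5], [1, 0, 0], [0, 1, 0]].

Note the characteristic polynomial does not split into linear factors over ℚ, so A has no Jordan form over ℚ; the rational canonical form exists over any field.

R = [[0, 0, -5], [1, 0, 0], [0, 1, 0]]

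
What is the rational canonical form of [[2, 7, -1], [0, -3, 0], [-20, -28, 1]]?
The invariant factors of A (the non-unit diagonal entries of the Smith normal form of xI - A over ℚ[x]) are x + 3, (x - 6)(x + 3), each dividing the next. The characteristic polynomial is their product, (x - 6)(x + 3)^2.

The rational canonical form is the block-diagonal matrix of companion matrices C(f_i):
R = [[-3, 0, 0], [0, 0, 18], [0, 1, 3]].

R = [[-3, 0, 0], [0, 0, 18], [0, 1, 3]]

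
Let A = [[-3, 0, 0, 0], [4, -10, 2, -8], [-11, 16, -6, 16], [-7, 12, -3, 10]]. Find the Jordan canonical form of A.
J = [[-3, 0, 0, 0], [0, -2, 1, 0], [0, 0, -2, 0], [0, 0, 0, -2]]

The characteristic polynomial is det(xI - A) = (x + 2)^3(x + 3), so the eigenvalues are -3 (algebraic multiplicity 1), -2 (algebraic multiplicity 3).

For λ = -3: algebraic multiplicity 1 gives one 1×1 block.

For λ = -2: rank(A + 2I) = 2, rank((A + 2I)^2) = 1. The eigenspace has dimension 4 - 2 = 2, so there are 2 Jordan blocks; the rank sequence gives block sizes [2, 1].

Assembling the blocks gives the Jordan form J above.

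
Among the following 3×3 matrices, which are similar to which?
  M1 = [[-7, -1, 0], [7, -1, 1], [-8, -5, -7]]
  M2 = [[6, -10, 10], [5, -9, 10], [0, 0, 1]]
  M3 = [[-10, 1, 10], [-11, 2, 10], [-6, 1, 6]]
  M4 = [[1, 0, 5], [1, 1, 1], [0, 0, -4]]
Characteristic polynomials: χ_{M1} = (x + 5)^3, χ_{M2} = (x - 1)^2(x + 4), χ_{M3} = (x - 1)^2(x + 4), χ_{M4} = (x - 1)^2(x + 4).

{M1}: invariant factors (x + 5)^3.

{M2}: invariant factors x - 1, (x - 1)(x + 4).

{M3, M4}: invariant factors (x - 1)^2(x + 4).

Matrices are similar if and only if their invariant-factor lists agree; the partition into similarity classes is {M1}, {M2}, {M3, M4}.

3 classes: {M1}, {M2}, {M3, M4}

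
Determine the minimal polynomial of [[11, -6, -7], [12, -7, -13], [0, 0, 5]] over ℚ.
The characteristic polynomial factors as (x - 5)^2(x + 1). The minimal polynomial is ∏(x - λ)^{k_λ} where k_λ is the size of the largest Jordan block at λ.

For λ = -1: rank(A + I) = 2, and the largest Jordan block has size 1 (the smallest k with rank((A + I)^k) = rank((A + I)^(k+1))).
For λ = 5: rank(A - 5I) = 2, and the largest Jordan block has size 2 (the smallest k with rank((A - 5I)^k) = rank((A - 5I)^(k+1))).

So m_A(x) = (x - 5)^2(x + 1).

m_A(x) = (x - 5)^2(x + 1)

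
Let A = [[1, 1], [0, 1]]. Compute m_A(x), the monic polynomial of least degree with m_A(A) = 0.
m_A(x) = (x - 1)^2

The characteristic polynomial factors as (x - 1)^2. The minimal polynomial is ∏(x - λ)^{k_λ} where k_λ is the size of the largest Jordan block at λ.

For λ = 1: rank(A - I) = 1, and the largest Jordan block has size 2 (the smallest k with rank((A - I)^k) = rank((A - I)^(k+1))).

So m_A(x) = (x - 1)^2.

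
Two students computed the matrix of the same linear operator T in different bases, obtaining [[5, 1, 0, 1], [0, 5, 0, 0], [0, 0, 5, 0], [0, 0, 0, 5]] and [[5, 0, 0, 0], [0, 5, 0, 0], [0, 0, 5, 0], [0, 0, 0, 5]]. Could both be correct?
No.

Both have characteristic polynomial (x - 5)^4, but the minimal polynomial of A is (x - 5)^2 while the minimal polynomial of B is x - 5. The minimal polynomial is a similarity invariant, so A and B are not similar.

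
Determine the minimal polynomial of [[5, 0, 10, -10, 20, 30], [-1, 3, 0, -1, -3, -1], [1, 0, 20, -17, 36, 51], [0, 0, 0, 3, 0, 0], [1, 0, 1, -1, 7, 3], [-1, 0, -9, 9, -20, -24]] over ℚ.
The characteristic polynomial factors as (x - 5)^2(x - 3)^3(x + 5). The minimal polynomial is ∏(x - λ)^{k_λ} where k_λ is the size of the largest Jordan block at λ.

For λ = -5: rank(A + 5I) = 5, and the largest Jordan block has size 1 (the smallest k with rank((A + 5I)^k) = rank((A + 5I)^(k+1))).
For λ = 3: rank(A - 3I) = 4, and the largest Jordan block has size 2 (the smallest k with rank((A - 3I)^k) = rank((A - 3I)^(k+1))).
For λ = 5: rank(A - 5I) = 5, and the largest Jordan block has size 2 (the smallest k with rank((A - 5I)^k) = rank((A - 5I)^(k+1))).

So m_A(x) = (x - 5)^2(x - 3)^2(x + 5).

m_A(x) = (x - 5)^2(x - 3)^2(x + 5)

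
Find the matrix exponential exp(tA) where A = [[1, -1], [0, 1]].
e^{tA} = [[e^{t}, -t*e^{t}], [0, e^{t}]]

A has Jordan form J = [[1, 1], [0, 1]] with A = PJP^{-1}, so e^{tA} = P e^{tJ} P^{-1}.

For a Jordan block J_k(λ), e^{tJ_k(λ)} = e^{λt} · (I + tN + t^2 N^2/2! + ... + t^{k-1} N^{k-1}/(k-1)!) where N is the nilpotent superdiagonal part.

Assembling the blocks and conjugating back gives the entries of e^{tA} as shown above.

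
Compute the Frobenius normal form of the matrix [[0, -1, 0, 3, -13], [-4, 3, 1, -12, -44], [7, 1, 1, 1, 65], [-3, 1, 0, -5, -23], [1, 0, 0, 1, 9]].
R = [[0, 0, 0, 0, 0], [1, 0, 0, 0, -25], [0, 1, 0, 0, 40], [0, 0, 1, 0, -26], [0, 0, 0, 1, 8]]

The invariant factors of A (the non-unit diagonal entries of the Smith normal form of xI - A over ℚ[x]) are x(x^2 - 4x + 5)^2, each dividing the next. The characteristic polynomial is their product, x(x^2 - 4x + 5)^2.

The rational canonical form is the block-diagonal matrix of companion matrices C(f_i):
R = [[0, 0, 0, 0, 0], [1, 0, 0, 0, -25], [0, 1, 0, 0, 40], [0, 0, 1, 0, -26], [0, 0, 0, 1, 8]].

Note the characteristic polynomial does not split into linear factors over ℚ, so A has no Jordan form over ℚ; the rational canonical form exists over any field.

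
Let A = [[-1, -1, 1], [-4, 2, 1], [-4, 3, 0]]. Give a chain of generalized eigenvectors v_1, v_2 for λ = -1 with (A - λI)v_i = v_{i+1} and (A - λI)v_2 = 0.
v_1 = [[1, 1, 2]]^T, v_2 = [[1, 1, 1]]^T

We seek v_1 ∈ ker((A + I)^2) \ ker(A + I), then set v_{i+1} = (A + I) v_i.

One such chain is v_1 = [[1, 1, 2]]^T, v_2 = [[1, 1, 1]]^T. Check: (A + I) v_2 = [[0, 0, 0]]^T = 0.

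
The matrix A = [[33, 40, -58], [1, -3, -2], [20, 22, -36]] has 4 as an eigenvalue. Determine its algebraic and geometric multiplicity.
algebraic multiplicity 1, geometric multiplicity 1

The characteristic polynomial is (x - 4)(x + 5)^2, so the factor x - 4 appears with exponent 1: the algebraic multiplicity is 1.

rank(A - 4I) = 2, so the eigenspace has dimension 3 - 2 = 1: the geometric multiplicity is 1.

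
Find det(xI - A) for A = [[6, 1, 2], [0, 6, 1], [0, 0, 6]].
χ_A(x) = (x - 6)^3

xI - A = [[x - 6, -1, -2], [0, x - 6, -1], [0, 0, x - 6]].

Expanding det(xI - A) along the first row:
det(xI - A) = + (x - 6)·det([[x - 6, -1], [0, x - 6]]) - (-1)·det([[0, -1], [0, x - 6]]) + (-2)·det([[0, x - 6], [0, 0]]).

Evaluating gives χ_A(x) = x^3 - 18x^2 + 108x - 216 = (x - 6)^3.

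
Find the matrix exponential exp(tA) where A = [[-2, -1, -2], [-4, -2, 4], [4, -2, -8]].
e^{tA} = [[(2*t + 1)*e^{-4*t}, -t*e^{-4*t}, -2*t*e^{-4*t}], [-4*t*e^{-4*t}, (2*t + 1)*e^{-4*t}, 4*t*e^{-4*t}], [4*t*e^{-4*t}, -2*t*e^{-4*t}, (1 - 4*t)*e^{-4*t}]]

A has Jordan form J = [[-4, 1, 0], [0, -4, 0], [0, 0, -4]] with A = PJP^{-1}, so e^{tA} = P e^{tJ} P^{-1}.

For a Jordan block J_k(λ), e^{tJ_k(λ)} = e^{λt} · (I + tN + t^2 N^2/2! + ... + t^{k-1} N^{k-1}/(k-1)!) where N is the nilpotent superdiagonal part.

Assembling the blocks and conjugating back gives the entries of e^{tA} as shown above.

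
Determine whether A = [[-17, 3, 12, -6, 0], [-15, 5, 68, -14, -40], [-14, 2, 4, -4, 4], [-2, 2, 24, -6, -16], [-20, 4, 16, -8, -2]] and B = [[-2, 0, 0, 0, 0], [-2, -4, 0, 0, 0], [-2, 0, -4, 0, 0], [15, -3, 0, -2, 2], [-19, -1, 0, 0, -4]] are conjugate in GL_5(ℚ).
Two matrices over a field are similar if and only if they have the same invariant factors.

Both A and B have characteristic polynomial (x + 2)^2(x + 4)^3 and minimal polynomial (x + 2)(x + 4)^2. Computing further, both have invariant factors (x + 2)(x + 4), (x + 2)(x + 4)^2. Hence A and B are similar.

Yes.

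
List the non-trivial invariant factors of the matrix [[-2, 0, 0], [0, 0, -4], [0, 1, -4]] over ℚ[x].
The Jordan structure of A has elementary divisors (x + 2)^2, (x + 2). Arranging the block sizes at each eigenvalue in decreasing order and taking row products gives the invariant factors.

Invariant factors (smallest first, each dividing the next): x + 2, (x + 2)^2.

Check: the last factor (x + 2)^2 is the minimal polynomial, and the product (x + 2)^3 is the characteristic polynomial.

x + 2, (x + 2)^2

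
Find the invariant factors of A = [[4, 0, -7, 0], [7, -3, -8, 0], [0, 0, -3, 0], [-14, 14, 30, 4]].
x - 4, (x - 4)(x + 3)^2

The Jordan structure of A has elementary divisors (x + 3)^2, (x - 4), (x - 4). Arranging the block sizes at each eigenvalue in decreasing order and taking row products gives the invariant factors.

Invariant factors (smallest first, each dividing the next): x - 4, (x - 4)(x + 3)^2.

Check: the last factor (x - 4)(x + 3)^2 is the minimal polynomial, and the product (x - 4)^2(x + 3)^2 is the characteristic polynomial.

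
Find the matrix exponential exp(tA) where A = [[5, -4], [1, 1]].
A has Jordan form J = [[3, 1], [0, 3]] with A = PJP^{-1}, so e^{tA} = P e^{tJ} P^{-1}.

For a Jordan block J_k(λ), e^{tJ_k(λ)} = e^{λt} · (I + tN + t^2 N^2/2! + ... + t^{k-1} N^{k-1}/(k-1)!) where N is the nilpotent superdiagonal part.

Assembling the blocks and conjugating back gives the entries of e^{tA} as shown above.

e^{tA} = [[(2*t + 1)*e^{3*t}, -4*t*e^{3*t}], [t*e^{3*t}, (1 - 2*t)*e^{3*t}]]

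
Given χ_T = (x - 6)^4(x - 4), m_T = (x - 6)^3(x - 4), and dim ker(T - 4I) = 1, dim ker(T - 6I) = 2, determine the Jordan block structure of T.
Jordan blocks: (4, 1), (6, 3), (6, 1)

λ = 4: algebraic multiplicity 1 (exponent in χ_T), largest block size 1 (exponent in m_T), 1 block (geometric multiplicity). This forces block sizes [1].
λ = 6: algebraic multiplicity 4 (exponent in χ_T), largest block size 3 (exponent in m_T), 2 blocks (geometric multiplicity). These force block sizes [3, 1].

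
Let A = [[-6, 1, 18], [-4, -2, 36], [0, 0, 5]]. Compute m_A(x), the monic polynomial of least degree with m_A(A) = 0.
The characteristic polynomial factors as (x - 5)(x + 4)^2. The minimal polynomial is ∏(x - λ)^{k_λ} where k_λ is the size of the largest Jordan block at λ.

For λ = -4: rank(A + 4I) = 2, and the largest Jordan block has size 2 (the smallest k with rank((A + 4I)^k) = rank((A + 4I)^(k+1))).
For λ = 5: rank(A - 5I) = 2, and the largest Jordan block has size 1 (the smallest k with rank((A - 5I)^k) = rank((A - 5I)^(k+1))).

So m_A(x) = (x - 5)(x + 4)^2.

m_A(x) = (x - 5)(x + 4)^2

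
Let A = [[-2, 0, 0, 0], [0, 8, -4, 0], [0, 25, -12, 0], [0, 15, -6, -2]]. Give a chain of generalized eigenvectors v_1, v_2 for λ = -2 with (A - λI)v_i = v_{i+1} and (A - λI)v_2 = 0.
We seek v_1 ∈ ker((A + 2I)^2) \ ker(A + 2I), then set v_{i+1} = (A + 2I) v_i.

One such chain is v_1 = [[0, 1, 2, 1]]^T, v_2 = [[0, 2, 5, 3]]^T. Check: (A + 2I) v_2 = [[0, 0, 0, 0]]^T = 0.

v_1 = [[0, 1, 2, 1]]^T, v_2 = [[0, 2, 5, 3]]^T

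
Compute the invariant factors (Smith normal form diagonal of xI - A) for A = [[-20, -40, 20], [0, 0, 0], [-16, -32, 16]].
x, x(x + 4)

The Jordan structure of A has elementary divisors (x + 4), x, x. Arranging the block sizes at each eigenvalue in decreasing order and taking row products gives the invariant factors.

Invariant factors (smallest first, each dividing the next): x, x(x + 4).

Check: the last factor x(x + 4) is the minimal polynomial, and the product x^2(x + 4) is the characteristic polynomial.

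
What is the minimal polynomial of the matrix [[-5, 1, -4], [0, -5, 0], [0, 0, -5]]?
The characteristic polynomial factors as (x + 5)^3. The minimal polynomial is ∏(x - λ)^{k_λ} where k_λ is the size of the largest Jordan block at λ.

For λ = -5: rank(A + 5I) = 1, and the largest Jordan block has size 2 (the smallest k with rank((A + 5I)^k) = rank((A + 5I)^(k+1))).

So m_A(x) = (x + 5)^2.

m_A(x) = (x + 5)^2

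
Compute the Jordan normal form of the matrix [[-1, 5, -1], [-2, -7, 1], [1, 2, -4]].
J = [[-4, 1, 0], [0, -4, 1], [0, 0, -4]]

The characteristic polynomial is det(xI - A) = (x + 4)^3, so the eigenvalues are -4 (algebraic multiplicity 3).

For λ = -4: rank(A + 4I) = 2, rank((A + 4I)^2) = 1, rank((A + 4I)^3) = 0. The eigenspace has dimension 3 - 2 = 1, so there is 1 Jordan block; the rank sequence gives block sizes [3].

Assembling the blocks gives the Jordan form J above.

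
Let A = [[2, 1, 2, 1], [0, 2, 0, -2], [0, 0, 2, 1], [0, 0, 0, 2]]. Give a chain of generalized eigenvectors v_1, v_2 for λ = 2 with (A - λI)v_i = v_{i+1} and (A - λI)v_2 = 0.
v_1 = [[-1, 3, -1, 0]]^T, v_2 = [[1, 0, 0, 0]]^T

We seek v_1 ∈ ker((A - 2I)^2) \ ker(A - 2I), then set v_{i+1} = (A - 2I) v_i.

One such chain is v_1 = [[-1, 3, -1, 0]]^T, v_2 = [[1, 0, 0, 0]]^T. Check: (A - 2I) v_2 = [[0, 0, 0, 0]]^T = 0.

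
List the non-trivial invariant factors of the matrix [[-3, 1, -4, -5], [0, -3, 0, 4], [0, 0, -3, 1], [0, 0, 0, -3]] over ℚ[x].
(x + 3)^2, (x + 3)^2

The Jordan structure of A has elementary divisors (x + 3)^2, (x + 3)^2. Arranging the block sizes at each eigenvalue in decreasing order and taking row products gives the invariant factors.

Invariant factors (smallest first, each dividing the next): (x + 3)^2, (x + 3)^2.

Check: the last factor (x + 3)^2 is the minimal polynomial, and the product (x + 3)^4 is the characteristic polynomial.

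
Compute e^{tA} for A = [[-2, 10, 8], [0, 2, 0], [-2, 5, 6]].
A has Jordan form J = [[2, 1, 0], [0, 2, 0], [0, 0, 2]] with A = PJP^{-1}, so e^{tA} = P e^{tJ} P^{-1}.

For a Jordan block J_k(λ), e^{tJ_k(λ)} = e^{λt} · (I + tN + t^2 N^2/2! + ... + t^{k-1} N^{k-1}/(k-1)!) where N is the nilpotent superdiagonal part.

Assembling the blocks and conjugating back gives the entries of e^{tA} as shown above.

e^{tA} = [[(1 - 4*t)*e^{2*t}, 10*t*e^{2*t}, 8*t*e^{2*t}], [0, e^{2*t}, 0], [-2*t*e^{2*t}, 5*t*e^{2*t}, (4*t + 1)*e^{2*t}]]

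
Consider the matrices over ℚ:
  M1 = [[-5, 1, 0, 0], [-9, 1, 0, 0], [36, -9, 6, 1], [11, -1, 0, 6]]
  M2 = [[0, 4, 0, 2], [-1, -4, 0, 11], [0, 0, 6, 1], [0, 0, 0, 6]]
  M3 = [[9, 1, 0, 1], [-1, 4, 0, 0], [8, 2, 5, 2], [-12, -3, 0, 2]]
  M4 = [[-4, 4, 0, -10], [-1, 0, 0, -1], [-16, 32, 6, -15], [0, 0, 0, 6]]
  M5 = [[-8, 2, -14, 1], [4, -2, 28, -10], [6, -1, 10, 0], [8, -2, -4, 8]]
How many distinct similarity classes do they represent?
2 classes: {M1, M2, M4, M5}, {M3}

Characteristic polynomials: χ_{M1} = (x - 6)^2(x + 2)^2, χ_{M2} = (x - 6)^2(x + 2)^2, χ_{M3} = (x - 5)^4, χ_{M4} = (x - 6)^2(x + 2)^2, χ_{M5} = (x - 6)^2(x + 2)^2.

{M1, M2, M4, M5}: invariant factors (x - 6)^2(x + 2)^2.

{M3}: invariant factors x - 5, (x - 5)^3.

Matrices are similar if and only if their invariant-factor lists agree; the partition into similarity classes is {M1, M2, M4, M5}, {M3}.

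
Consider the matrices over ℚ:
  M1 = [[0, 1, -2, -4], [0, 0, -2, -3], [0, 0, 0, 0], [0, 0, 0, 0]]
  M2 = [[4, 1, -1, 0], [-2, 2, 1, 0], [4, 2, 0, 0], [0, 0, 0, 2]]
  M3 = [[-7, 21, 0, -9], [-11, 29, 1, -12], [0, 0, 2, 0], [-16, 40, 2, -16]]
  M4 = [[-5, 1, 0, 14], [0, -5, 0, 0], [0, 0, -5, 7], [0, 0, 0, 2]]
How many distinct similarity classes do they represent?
3 classes: {M1}, {M2, M3}, {M4}

Characteristic polynomials: χ_{M1} = x^4, χ_{M2} = (x - 2)^4, χ_{M3} = (x - 2)^4, χ_{M4} = (x - 2)(x + 5)^3.

{M1}: invariant factors x, x^3.

{M2, M3}: invariant factors x - 2, (x - 2)^3.

{M4}: invariant factors x + 5, (x - 2)(x + 5)^2.

Matrices are similar if and only if their invariant-factor lists agree; the partition into similarity classes is {M1}, {M2, M3}, {M4}.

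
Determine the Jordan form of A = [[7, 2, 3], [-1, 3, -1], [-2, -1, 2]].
The characteristic polynomial is det(xI - A) = (x - 4)^3, so the eigenvalues are 4 (algebraic multiplicity 3).

For λ = 4: rank(A - 4I) = 2, rank((A - 4I)^2) = 1, rank((A - 4I)^3) = 0. The eigenspace has dimension 3 - 2 = 1, so there is 1 Jordan block; the rank sequence gives block sizes [3].

Assembling the blocks gives the Jordan form J above.

J = [[4, 1, 0], [0, 4, 1], [0, 0, 4]]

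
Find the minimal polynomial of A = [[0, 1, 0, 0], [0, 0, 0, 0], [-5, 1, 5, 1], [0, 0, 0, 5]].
The characteristic polynomial factors as x^2(x - 5)^2. The minimal polynomial is ∏(x - λ)^{k_λ} where k_λ is the size of the largest Jordan block at λ.

For λ = 0: rank(A) = 3, and the largest Jordan block has size 2 (the smallest k with rank(A^k) = rank(A^(k+1))).
For λ = 5: rank(A - 5I) = 3, and the largest Jordan block has size 2 (the smallest k with rank((A - 5I)^k) = rank((A - 5I)^(k+1))).

So m_A(x) = x^2(x - 5)^2.

m_A(x) = x^2(x - 5)^2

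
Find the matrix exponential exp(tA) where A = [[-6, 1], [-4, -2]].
A has Jordan form J = [[-4, 1], [0, -4]] with A = PJP^{-1}, so e^{tA} = P e^{tJ} P^{-1}.

For a Jordan block J_k(λ), e^{tJ_k(λ)} = e^{λt} · (I + tN + t^2 N^2/2! + ... + t^{k-1} N^{k-1}/(k-1)!) where N is the nilpotent superdiagonal part.

Assembling the blocks and conjugating back gives the entries of e^{tA} as shown above.

e^{tA} = [[(1 - 2*t)*e^{-4*t}, t*e^{-4*t}], [-4*t*e^{-4*t}, (2*t + 1)*e^{-4*t}]]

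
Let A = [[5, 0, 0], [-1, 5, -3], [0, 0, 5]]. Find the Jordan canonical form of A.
The characteristic polynomial is det(xI - A) = (x - 5)^3, so the eigenvalues are 5 (algebraic multiplicity 3).

For λ = 5: rank(A - 5I) = 1, rank((A - 5I)^2) = 0. The eigenspace has dimension 3 - 1 = 2, so there are 2 Jordan blocks; the rank sequence gives block sizes [2, 1].

Assembling the blocks gives the Jordan form J above.

J = [[5, 1, 0], [0, 5, 0], [0, 0, 5]]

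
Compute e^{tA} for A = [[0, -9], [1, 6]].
e^{tA} = [[(1 - 3*t)*e^{3*t}, -9*t*e^{3*t}], [t*e^{3*t}, (3*t + 1)*e^{3*t}]]

A has Jordan form J = [[3, 1], [0, 3]] with A = PJP^{-1}, so e^{tA} = P e^{tJ} P^{-1}.

For a Jordan block J_k(λ), e^{tJ_k(λ)} = e^{λt} · (I + tN + t^2 N^2/2! + ... + t^{k-1} N^{k-1}/(k-1)!) where N is the nilpotent superdiagonal part.

Assembling the blocks and conjugating back gives the entries of e^{tA} as shown above.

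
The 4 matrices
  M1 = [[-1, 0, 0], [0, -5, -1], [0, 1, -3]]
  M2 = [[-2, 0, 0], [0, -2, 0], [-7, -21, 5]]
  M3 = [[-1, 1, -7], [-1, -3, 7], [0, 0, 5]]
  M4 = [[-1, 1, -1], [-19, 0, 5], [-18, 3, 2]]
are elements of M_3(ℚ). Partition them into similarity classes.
3 classes: {M1}, {M2}, {M3, M4}

Characteristic polynomials: χ_{M1} = (x + 1)(x + 4)^2, χ_{M2} = (x - 5)(x + 2)^2, χ_{M3} = (x - 5)(x + 2)^2, χ_{M4} = (x - 5)(x + 2)^2.

{M1}: invariant factors (x + 1)(x + 4)^2.

{M2}: invariant factors x + 2, (x - 5)(x + 2).

{M3, M4}: invariant factors (x - 5)(x + 2)^2.

Matrices are similar if and only if their invariant-factor lists agree; the partition into similarity classes is {M1}, {M2}, {M3, M4}.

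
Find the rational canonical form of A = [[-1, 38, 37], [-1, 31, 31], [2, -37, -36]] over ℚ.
The invariant factors of A (the non-unit diagonal entries of the Smith normal form of xI - A over ℚ[x]) are (x - 2)(x + 4)^2, each dividing the next. The characteristic polynomial is their product, (x - 2)(x + 4)^2.

The rational canonical form is the block-diagonal matrix of companion matrices C(f_i):
R = [[0, 0, 32], [1, 0, 0], [0, 1, -6]].

R = [[0, 0, 32], [1, 0, 0], [0, 1, -6]]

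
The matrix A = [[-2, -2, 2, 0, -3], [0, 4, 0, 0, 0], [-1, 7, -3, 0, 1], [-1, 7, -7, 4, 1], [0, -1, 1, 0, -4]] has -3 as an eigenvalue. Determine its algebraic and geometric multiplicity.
The characteristic polynomial is (x - 4)^2(x + 3)^3, so the factor x + 3 appears with exponent 3: the algebraic multiplicity is 3.

rank(A + 3I) = 4, so the eigenspace has dimension 5 - 4 = 1: the geometric multiplicity is 1.

Since 1 < 3, A is not diagonalizable.

algebraic multiplicity 3, geometric multiplicity 1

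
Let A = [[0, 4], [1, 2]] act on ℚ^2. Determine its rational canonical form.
R = [[0, 4], [1, 2]]

The invariant factors of A (the non-unit diagonal entries of the Smith normal form of xI - A over ℚ[x]) are x^2 - 2x - 4, each dividing the next. The characteristic polynomial is their product, x^2 - 2x - 4.

The rational canonical form is the block-diagonal matrix of companion matrices C(f_i):
R = [[0, 4], [1, 2]].

Note the characteristic polynomial does not split into linear factors over ℚ, so A has no Jordan form over ℚ; the rational canonical form exists over any field.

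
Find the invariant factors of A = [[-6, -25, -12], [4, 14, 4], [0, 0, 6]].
The Jordan structure of A has elementary divisors (x - 4)^2, (x - 6). Arranging the block sizes at each eigenvalue in decreasing order and taking row products gives the invariant factors.

Invariant factors (smallest first, each dividing the next): (x - 6)(x - 4)^2.

Check: the last factor (x - 6)(x - 4)^2 is the minimal polynomial, and the product (x - 6)(x - 4)^2 is the characteristic polynomial.

(x - 6)(x - 4)^2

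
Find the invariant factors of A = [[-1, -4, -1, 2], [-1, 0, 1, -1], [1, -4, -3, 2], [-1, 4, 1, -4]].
x + 2, (x + 2)^3

The Jordan structure of A has elementary divisors (x + 2)^3, (x + 2). Arranging the block sizes at each eigenvalue in decreasing order and taking row products gives the invariant factors.

Invariant factors (smallest first, each dividing the next): x + 2, (x + 2)^3.

Check: the last factor (x + 2)^3 is the minimal polynomial, and the product (x + 2)^4 is the characteristic polynomial.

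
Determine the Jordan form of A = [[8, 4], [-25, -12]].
J = [[-2, 1], [0, -2]]

The characteristic polynomial is det(xI - A) = (x + 2)^2, so the eigenvalues are -2 (algebraic multiplicity 2).

For λ = -2: rank(A + 2I) = 1, rank((A + 2I)^2) = 0. The eigenspace has dimension 2 - 1 = 1, so there is 1 Jordan block; the rank sequence gives block sizes [2].

Assembling the blocks gives the Jordan form J above.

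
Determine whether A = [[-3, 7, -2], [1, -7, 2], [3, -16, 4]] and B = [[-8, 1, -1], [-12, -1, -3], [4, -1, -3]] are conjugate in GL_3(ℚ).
trace(A) = -6 but trace(B) = -12. The trace is a similarity invariant, so A and B are not similar.

No.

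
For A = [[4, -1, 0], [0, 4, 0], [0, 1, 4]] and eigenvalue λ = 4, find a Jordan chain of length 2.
v_1 = [[0, 1, -1]]^T, v_2 = [[-1, 0, 1]]^T

We seek v_1 ∈ ker((A - 4I)^2) \ ker(A - 4I), then set v_{i+1} = (A - 4I) v_i.

One such chain is v_1 = [[0, 1, -1]]^T, v_2 = [[-1, 0, 1]]^T. Check: (A - 4I) v_2 = [[0, 0, 0]]^T = 0.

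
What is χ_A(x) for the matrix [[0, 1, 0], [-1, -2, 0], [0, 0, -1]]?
xI - A = [[x, -1, 0], [1, x + 2, 0], [0, 0, x + 1]].

Expanding det(xI - A) along the first row:
det(xI - A) = + (x)·det([[x + 2, 0], [0, x + 1]]) - (-1)·det([[1, 0], [0, x + 1]]) + (0)·det([[1, x + 2], [0, 0]]).

Evaluating gives χ_A(x) = x^3 + 3x^2 + 3x + 1 = (x + 1)^3.

χ_A(x) = (x + 1)^3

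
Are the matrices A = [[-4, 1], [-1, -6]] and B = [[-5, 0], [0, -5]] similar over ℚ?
No.

Both have characteristic polynomial (x + 5)^2, but the minimal polynomial of A is (x + 5)^2 while the minimal polynomial of B is x + 5. The minimal polynomial is a similarity invariant, so A and B are not similar.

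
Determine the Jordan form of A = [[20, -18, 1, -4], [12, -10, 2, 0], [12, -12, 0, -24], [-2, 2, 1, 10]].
J = [[2, 0, 0, 0], [0, 6, 1, 0], [0, 0, 6, 0], [0, 0, 0, 6]]

The characteristic polynomial is det(xI - A) = (x - 6)^3(x - 2), so the eigenvalues are 2 (algebraic multiplicity 1), 6 (algebraic multiplicity 3).

For λ = 2: algebraic multiplicity 1 gives one 1×1 block.

For λ = 6: rank(A - 6I) = 2, rank((A - 6I)^2) = 1. The eigenspace has dimension 4 - 2 = 2, so there are 2 Jordan blocks; the rank sequence gives block sizes [2, 1].

Assembling the blocks gives the Jordan form J above.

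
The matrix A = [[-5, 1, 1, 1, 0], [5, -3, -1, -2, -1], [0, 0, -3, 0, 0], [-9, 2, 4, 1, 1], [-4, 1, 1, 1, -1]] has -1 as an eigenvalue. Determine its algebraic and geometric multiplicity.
algebraic multiplicity 2, geometric multiplicity 1

The characteristic polynomial is (x + 1)^2(x + 3)^3, so the factor x + 1 appears with exponent 2: the algebraic multiplicity is 2.

rank(A + I) = 4, so the eigenspace has dimension 5 - 4 = 1: the geometric multiplicity is 1.

Since 1 < 2, A is not diagonalizable.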